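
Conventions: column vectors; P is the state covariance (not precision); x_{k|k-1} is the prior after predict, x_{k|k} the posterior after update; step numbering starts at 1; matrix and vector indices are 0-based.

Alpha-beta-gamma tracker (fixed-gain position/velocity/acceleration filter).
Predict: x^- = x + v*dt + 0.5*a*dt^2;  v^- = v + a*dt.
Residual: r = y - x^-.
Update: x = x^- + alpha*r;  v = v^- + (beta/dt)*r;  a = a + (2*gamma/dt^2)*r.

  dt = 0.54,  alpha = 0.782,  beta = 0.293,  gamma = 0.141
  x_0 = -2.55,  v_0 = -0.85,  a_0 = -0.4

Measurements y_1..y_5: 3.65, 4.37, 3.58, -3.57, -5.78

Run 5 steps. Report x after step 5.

x_post = -4.9721

step 1: x_pred=-3.0673  r=6.7173  x^+=2.1856  v^+=2.5788  a^+=6.0962
step 2: x_pred=4.4670  r=-0.0970  x^+=4.3911  v^+=5.8181  a^+=6.0024
step 3: x_pred=8.4081  r=-4.8281  x^+=4.6325  v^+=6.4397  a^+=1.3333
step 4: x_pred=8.3043  r=-11.8743  x^+=-0.9814  v^+=0.7167  a^+=-10.1501
step 5: x_pred=-2.0742  r=-3.7058  x^+=-4.9721  v^+=-6.7751  a^+=-13.7339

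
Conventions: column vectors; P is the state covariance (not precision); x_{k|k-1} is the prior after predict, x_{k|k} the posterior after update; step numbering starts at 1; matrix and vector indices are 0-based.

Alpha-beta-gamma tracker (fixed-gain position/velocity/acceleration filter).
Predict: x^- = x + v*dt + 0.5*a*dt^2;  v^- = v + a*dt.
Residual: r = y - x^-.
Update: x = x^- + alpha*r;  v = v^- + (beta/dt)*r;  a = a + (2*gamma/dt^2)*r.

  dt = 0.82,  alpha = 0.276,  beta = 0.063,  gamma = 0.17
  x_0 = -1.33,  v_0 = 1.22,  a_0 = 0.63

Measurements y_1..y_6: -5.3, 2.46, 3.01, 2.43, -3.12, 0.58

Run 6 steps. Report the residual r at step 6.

resid = -2.6694

step 1: x_pred=-0.1178  r=-5.1822  x^+=-1.5481  v^+=1.3385  a^+=-1.9904
step 2: x_pred=-1.1197  r=3.5797  x^+=-0.1317  v^+=-0.0186  a^+=-0.1803
step 3: x_pred=-0.2076  r=3.2176  x^+=0.6804  v^+=0.0807  a^+=1.4467
step 4: x_pred=1.2330  r=1.1970  x^+=1.5634  v^+=1.3590  a^+=2.0519
step 5: x_pred=3.3676  r=-6.4876  x^+=1.5770  v^+=2.5431  a^+=-1.2285
step 6: x_pred=3.2494  r=-2.6694  x^+=2.5126  v^+=1.3307  a^+=-2.5783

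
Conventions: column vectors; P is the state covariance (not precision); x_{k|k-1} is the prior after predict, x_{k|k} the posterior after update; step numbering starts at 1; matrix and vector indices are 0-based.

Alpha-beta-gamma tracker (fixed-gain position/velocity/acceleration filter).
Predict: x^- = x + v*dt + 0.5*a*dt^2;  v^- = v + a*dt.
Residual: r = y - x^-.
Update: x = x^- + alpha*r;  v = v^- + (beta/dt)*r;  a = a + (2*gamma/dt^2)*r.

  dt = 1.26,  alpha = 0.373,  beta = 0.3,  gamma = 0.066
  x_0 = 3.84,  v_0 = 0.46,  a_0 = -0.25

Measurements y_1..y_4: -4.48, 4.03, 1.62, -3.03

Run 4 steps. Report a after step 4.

a_post = -0.1599

step 1: x_pred=4.2211  r=-8.7012  x^+=0.9756  v^+=-1.9267  a^+=-0.9735
step 2: x_pred=-2.2247  r=6.2547  x^+=0.1083  v^+=-1.6640  a^+=-0.4534
step 3: x_pred=-2.3483  r=3.9683  x^+=-0.8681  v^+=-1.2905  a^+=-0.1235
step 4: x_pred=-2.5921  r=-0.4379  x^+=-2.7555  v^+=-1.5503  a^+=-0.1599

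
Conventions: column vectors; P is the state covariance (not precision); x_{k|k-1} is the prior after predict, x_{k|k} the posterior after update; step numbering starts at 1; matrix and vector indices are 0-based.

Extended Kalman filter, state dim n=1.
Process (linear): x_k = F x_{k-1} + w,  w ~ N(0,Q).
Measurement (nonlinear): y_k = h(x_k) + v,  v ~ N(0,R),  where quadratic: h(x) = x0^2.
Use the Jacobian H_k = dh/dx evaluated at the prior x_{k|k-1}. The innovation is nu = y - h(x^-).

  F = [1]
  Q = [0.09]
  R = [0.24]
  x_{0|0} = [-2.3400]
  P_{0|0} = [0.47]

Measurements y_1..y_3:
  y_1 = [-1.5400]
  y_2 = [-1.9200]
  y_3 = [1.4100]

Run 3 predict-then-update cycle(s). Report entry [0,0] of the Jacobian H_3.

H_jac[0,0] = -0.0177

step 1: x^-=[-2.3400]  P^-=[0.5600]  H_jac=[-4.6800]  S=[12.5053]  K=[-0.2096]  nu=[-7.0156]  x^+=[-0.8697]  P^+=[0.0107]
step 2: x^-=[-0.8697]  P^-=[0.1007]  H_jac=[-1.7394]  S=[0.5448]  K=[-0.3217]  nu=[-2.6764]  x^+=[-0.0088]  P^+=[0.0444]
step 3: x^-=[-0.0088]  P^-=[0.1344]  H_jac=[-0.0177]  S=[0.2400]  K=[-0.0099]  nu=[1.4099]  x^+=[-0.0228]  P^+=[0.1344]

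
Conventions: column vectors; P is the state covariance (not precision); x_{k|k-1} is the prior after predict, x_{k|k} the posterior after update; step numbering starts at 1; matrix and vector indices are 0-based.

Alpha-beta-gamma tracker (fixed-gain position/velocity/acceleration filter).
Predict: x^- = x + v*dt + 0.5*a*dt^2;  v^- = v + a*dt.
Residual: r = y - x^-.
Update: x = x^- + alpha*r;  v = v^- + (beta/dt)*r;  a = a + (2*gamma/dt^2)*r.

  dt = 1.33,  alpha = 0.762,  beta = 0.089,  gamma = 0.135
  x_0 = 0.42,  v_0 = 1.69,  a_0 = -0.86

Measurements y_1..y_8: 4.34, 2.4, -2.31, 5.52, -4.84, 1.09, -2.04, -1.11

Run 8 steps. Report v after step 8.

step 1: x_pred=1.9071  r=2.4329  x^+=3.7610  v^+=0.7090  a^+=-0.4886
step 2: x_pred=4.2718  r=-1.8718  x^+=2.8455  v^+=-0.0661  a^+=-0.7743
step 3: x_pred=2.0726  r=-4.3826  x^+=-1.2669  v^+=-1.3893  a^+=-1.4433
step 4: x_pred=-4.3912  r=9.9112  x^+=3.1611  v^+=-2.6457  a^+=0.0695
step 5: x_pred=-0.2961  r=-4.5439  x^+=-3.7586  v^+=-2.8573  a^+=-0.6240
step 6: x_pred=-8.1106  r=9.2006  x^+=-1.0998  v^+=-3.0715  a^+=0.7803
step 7: x_pred=-4.4948  r=2.4548  x^+=-2.6242  v^+=-1.8695  a^+=1.1550
step 8: x_pred=-4.0891  r=2.9791  x^+=-1.8190  v^+=-0.1340  a^+=1.6097

v_post = -0.1340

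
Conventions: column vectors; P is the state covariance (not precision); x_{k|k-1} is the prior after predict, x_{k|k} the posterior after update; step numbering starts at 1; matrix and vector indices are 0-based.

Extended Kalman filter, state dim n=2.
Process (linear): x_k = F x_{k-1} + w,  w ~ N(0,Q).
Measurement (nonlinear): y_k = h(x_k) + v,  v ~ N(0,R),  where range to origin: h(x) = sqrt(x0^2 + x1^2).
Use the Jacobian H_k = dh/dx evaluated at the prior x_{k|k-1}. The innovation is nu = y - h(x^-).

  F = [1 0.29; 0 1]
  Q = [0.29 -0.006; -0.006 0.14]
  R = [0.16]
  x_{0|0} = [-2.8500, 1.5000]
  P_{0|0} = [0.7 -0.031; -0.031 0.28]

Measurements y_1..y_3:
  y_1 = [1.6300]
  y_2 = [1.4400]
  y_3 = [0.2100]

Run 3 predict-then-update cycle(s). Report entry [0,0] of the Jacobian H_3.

H_jac[0,0] = -0.4408

step 1: x^-=[-2.4150, 1.5000]  P^-=[0.9956 0.0442; 0.0442 0.4200]  H_jac=[-0.8495 0.5276]  S=[0.9557]  K=[-0.8605; 0.1926]  nu=[-1.2129]  x^+=[-1.3713, 1.2664]  P^+=[0.2879 0.2026; 0.2026 0.3846]
step 2: x^-=[-1.0040, 1.2664]  P^-=[0.7277 0.3081; 0.3081 0.5246]  H_jac=[-0.6213 0.7836]  S=[0.4630]  K=[-0.4550; 0.4744]  nu=[-0.1761]  x^+=[-0.9239, 1.1829]  P^+=[0.6319 0.4080; 0.4080 0.4204]
step 3: x^-=[-0.5808, 1.1829]  P^-=[1.1939 0.5239; 0.5239 0.5604]  H_jac=[-0.4408 0.8976]  S=[0.4288]  K=[-0.1304; 0.6344]  nu=[-1.1078]  x^+=[-0.4364, 0.4801]  P^+=[1.1866 0.5594; 0.5594 0.3878]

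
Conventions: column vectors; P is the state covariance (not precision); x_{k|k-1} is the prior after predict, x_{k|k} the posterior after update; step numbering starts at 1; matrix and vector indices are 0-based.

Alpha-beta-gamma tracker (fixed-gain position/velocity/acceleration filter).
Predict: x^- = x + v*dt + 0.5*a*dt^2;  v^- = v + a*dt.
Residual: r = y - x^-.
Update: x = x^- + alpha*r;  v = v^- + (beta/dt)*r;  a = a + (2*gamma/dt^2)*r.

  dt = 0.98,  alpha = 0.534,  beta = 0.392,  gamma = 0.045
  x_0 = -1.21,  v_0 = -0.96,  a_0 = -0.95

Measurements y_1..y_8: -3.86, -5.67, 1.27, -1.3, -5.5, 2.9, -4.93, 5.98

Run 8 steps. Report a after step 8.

a_post = 0.5637

step 1: x_pred=-2.6070  r=-1.2530  x^+=-3.2761  v^+=-2.3922  a^+=-1.0674
step 2: x_pred=-6.1330  r=0.4630  x^+=-5.8858  v^+=-3.2531  a^+=-1.0240
step 3: x_pred=-9.5655  r=10.8355  x^+=-3.7793  v^+=0.0776  a^+=-0.0086
step 4: x_pred=-3.7074  r=2.4074  x^+=-2.4219  v^+=1.0321  a^+=0.2170
step 5: x_pred=-1.3062  r=-4.1938  x^+=-3.5457  v^+=-0.4328  a^+=-0.1760
step 6: x_pred=-4.0543  r=6.9543  x^+=-0.3407  v^+=2.1765  a^+=0.4757
step 7: x_pred=2.0206  r=-6.9506  x^+=-1.6910  v^+=-0.1376  a^+=-0.1757
step 8: x_pred=-1.9102  r=7.8902  x^+=2.3031  v^+=2.8463  a^+=0.5637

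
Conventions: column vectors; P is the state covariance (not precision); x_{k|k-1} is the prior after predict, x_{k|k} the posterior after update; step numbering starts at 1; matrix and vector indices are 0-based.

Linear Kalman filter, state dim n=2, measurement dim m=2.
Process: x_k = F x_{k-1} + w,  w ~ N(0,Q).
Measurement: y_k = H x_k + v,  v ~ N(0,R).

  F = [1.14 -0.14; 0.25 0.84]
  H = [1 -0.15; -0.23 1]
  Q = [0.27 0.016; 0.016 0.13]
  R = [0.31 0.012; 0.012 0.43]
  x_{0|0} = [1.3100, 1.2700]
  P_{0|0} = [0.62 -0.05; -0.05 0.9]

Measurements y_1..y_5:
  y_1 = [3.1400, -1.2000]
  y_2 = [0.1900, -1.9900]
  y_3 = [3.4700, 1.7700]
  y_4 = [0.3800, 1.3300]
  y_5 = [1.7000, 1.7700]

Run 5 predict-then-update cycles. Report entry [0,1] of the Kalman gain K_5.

K[0,1] = 0.0221

step 1: x^-=[1.3156, 1.3943]  P^-=[1.1094 0.0407; 0.0407 0.7828]  S=[1.4247 -0.3184; -0.3184 1.2527]  K=[0.7804 0.0272; 0.0892 0.6401]  nu=[2.0335, -2.2917]  x^+=[2.8403, 0.1089]  P^+=[0.2542 0.0795; 0.0795 0.2946]
step 2: x^-=[3.2227, 0.8015]  P^-=[0.5807 0.1272; 0.1272 0.3872]  S=[0.8613 -0.0481; -0.0481 0.7894]  K=[0.6539 0.0317; 0.1059 0.4599]  nu=[-2.9124, -2.0503]  x^+=[1.2532, -0.4497]  P^+=[0.2137 0.0706; 0.0706 0.2153]
step 3: x^-=[1.4916, -0.0645]  P^-=[0.5294 0.1168; 0.1168 0.3249]  S=[0.8117 -0.0377; -0.0377 0.7292]  K=[0.6318 0.0258; 0.1030 0.4141]  nu=[1.9687, 2.1775]  x^+=[2.7917, 1.0400]  P^+=[0.2061 0.0661; 0.0661 0.1945]
step 4: x^-=[3.0370, 1.5716]  P^-=[0.5206 0.1128; 0.1128 0.3079]  S=[0.8036 -0.0372; -0.0372 0.7135]  K=[0.6278 0.0231; 0.1015 0.4004]  nu=[-2.4212, 0.4569]  x^+=[1.5276, 1.5088]  P^+=[0.2046 0.0645; 0.0645 0.1882]
step 5: x^-=[1.5302, 1.6493]  P^-=[0.5189 0.1117; 0.1117 0.3027]  S=[0.8023 -0.0372; -0.0372 0.7088]  K=[0.6270 0.0221; 0.1010 0.3961]  nu=[0.4172, 0.4726]  x^+=[1.8022, 1.8787]  P^+=[0.2042 0.0640; 0.0640 0.1863]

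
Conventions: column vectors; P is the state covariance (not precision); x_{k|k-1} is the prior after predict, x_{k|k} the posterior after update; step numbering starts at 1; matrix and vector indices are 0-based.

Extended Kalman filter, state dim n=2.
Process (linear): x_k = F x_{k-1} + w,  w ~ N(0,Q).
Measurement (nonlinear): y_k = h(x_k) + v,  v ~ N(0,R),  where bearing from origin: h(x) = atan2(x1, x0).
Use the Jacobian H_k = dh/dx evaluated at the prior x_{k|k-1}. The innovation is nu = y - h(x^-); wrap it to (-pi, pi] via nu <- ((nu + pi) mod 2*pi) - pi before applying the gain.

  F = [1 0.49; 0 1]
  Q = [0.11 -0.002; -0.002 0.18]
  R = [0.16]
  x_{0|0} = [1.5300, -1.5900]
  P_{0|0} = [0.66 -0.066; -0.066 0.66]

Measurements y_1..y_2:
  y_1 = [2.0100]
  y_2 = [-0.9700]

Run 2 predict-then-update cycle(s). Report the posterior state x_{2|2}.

step 1: x^-=[0.7509, -1.5900]  P^-=[0.8638 0.2554; 0.2554 0.8400]  H_jac=[0.5142 0.2429]  S=[0.5018]  K=[1.0089; 0.6683]  nu=[3.1396]  x^+=[3.9184, 0.5083]  P^+=[0.3531 -0.0829; -0.0829 0.6159]
step 2: x^-=[4.1675, 0.5083]  P^-=[0.5297 0.2169; 0.2169 0.7959]  H_jac=[-0.0288 0.2364]  S=[0.2020]  K=[0.1782; 0.9007]  nu=[-1.0914]  x^+=[3.9729, -0.4747]  P^+=[0.5233 0.1844; 0.1844 0.6320]

x_post = [3.9729, -0.4747]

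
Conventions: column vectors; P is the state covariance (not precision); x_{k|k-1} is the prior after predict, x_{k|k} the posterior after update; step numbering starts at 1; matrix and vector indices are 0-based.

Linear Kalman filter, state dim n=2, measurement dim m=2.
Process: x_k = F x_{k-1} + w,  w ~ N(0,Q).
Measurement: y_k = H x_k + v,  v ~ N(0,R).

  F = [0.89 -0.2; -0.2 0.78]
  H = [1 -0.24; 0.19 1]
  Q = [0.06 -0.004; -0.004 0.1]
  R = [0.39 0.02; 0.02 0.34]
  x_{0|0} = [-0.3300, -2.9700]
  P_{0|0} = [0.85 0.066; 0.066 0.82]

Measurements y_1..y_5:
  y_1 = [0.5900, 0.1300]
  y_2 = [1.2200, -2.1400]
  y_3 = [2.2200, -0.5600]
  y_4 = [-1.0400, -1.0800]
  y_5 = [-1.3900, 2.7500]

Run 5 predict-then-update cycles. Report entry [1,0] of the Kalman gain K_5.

step 1: x^-=[0.3003, -2.2506]  P^-=[0.7426 -0.2348; -0.2348 0.6123]  S=[1.2805 -0.2099; -0.2099 0.8899]  K=[0.6310 0.0436; -0.2013 0.5904]  nu=[-0.2504, 2.3235]  x^+=[0.2436, -0.8283]  P^+=[0.2425 -0.0186; -0.0186 0.2003]
step 2: x^-=[0.3824, -0.6948]  P^-=[0.2667 -0.0921; -0.0921 0.2374]  S=[0.7146 -0.0742; -0.0742 0.5520]  K=[0.4020 -0.0210; -0.1696 0.3755]  nu=[0.6708, -1.5179]  x^+=[0.6840, -1.3785]  P^+=[0.1498 -0.0276; -0.0276 0.1295]
step 3: x^-=[0.8844, -1.2120]  P^-=[0.1936 -0.0711; -0.0711 0.1934]  S=[0.6289 -0.0575; -0.0575 0.5134]  K=[0.3323 -0.0296; -0.1564 0.3329]  nu=[1.0447, 0.4840]  x^+=[1.2172, -1.2143]  P^+=[0.1226 -0.0267; -0.0267 0.1151]
step 4: x^-=[1.3262, -1.1906]  P^-=[0.1712 -0.0634; -0.0634 0.1833]  S=[0.6022 -0.0520; -0.0520 0.5054]  K=[0.3070 -0.0295; -0.1504 0.3234]  nu=[-2.6520, -0.1413]  x^+=[0.5161, -0.8374]  P^+=[0.1131 -0.0254; -0.0254 0.1118]
step 5: x^-=[0.6268, -0.7564]  P^-=[0.1631 -0.0602; -0.0602 0.1804]  S=[0.5923 -0.0498; -0.0498 0.5034]  K=[0.2973 -0.0286; -0.1477 0.3211]  nu=[-2.1984, 3.3873]  x^+=[-0.1236, 0.6559]  P^+=[0.1095 -0.0246; -0.0246 0.1109]

K[1,0] = -0.1477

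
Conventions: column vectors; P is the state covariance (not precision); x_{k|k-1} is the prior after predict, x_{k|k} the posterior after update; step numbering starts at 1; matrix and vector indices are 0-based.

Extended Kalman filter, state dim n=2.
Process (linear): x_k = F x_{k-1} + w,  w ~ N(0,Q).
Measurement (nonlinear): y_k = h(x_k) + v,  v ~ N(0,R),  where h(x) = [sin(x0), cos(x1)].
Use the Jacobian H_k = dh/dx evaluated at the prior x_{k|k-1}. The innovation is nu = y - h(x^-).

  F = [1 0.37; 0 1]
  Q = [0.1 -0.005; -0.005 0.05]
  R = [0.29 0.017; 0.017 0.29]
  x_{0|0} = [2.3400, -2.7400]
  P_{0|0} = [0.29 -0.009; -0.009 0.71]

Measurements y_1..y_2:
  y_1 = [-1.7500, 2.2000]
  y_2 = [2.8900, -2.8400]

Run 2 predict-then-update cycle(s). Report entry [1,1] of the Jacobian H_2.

step 1: x^-=[1.3262, -2.7400]  P^-=[0.4805 0.2487; 0.2487 0.7600]  H_jac=[0.2422 0.0000; 0.0000 0.3909]  S=[0.3182 0.0405; 0.0405 0.4061]  K=[0.3396 0.2055; 0.0973 0.7218]  nu=[-2.7202, 3.1204]  x^+=[1.0437, -0.7525]  P^+=[0.4211 0.1672; 0.1672 0.5397]
step 2: x^-=[0.7653, -0.7525]  P^-=[0.7187 0.3619; 0.3619 0.5897]  H_jac=[0.7212 0.0000; 0.0000 0.6835]  S=[0.6638 0.1954; 0.1954 0.5655]  K=[0.7259 0.1866; 0.2042 0.6422]  nu=[2.1973, -3.5700]  x^+=[1.6941, -2.5966]  P^+=[0.2963 0.0972; 0.0972 0.2776]

H_jac[1,1] = 0.6835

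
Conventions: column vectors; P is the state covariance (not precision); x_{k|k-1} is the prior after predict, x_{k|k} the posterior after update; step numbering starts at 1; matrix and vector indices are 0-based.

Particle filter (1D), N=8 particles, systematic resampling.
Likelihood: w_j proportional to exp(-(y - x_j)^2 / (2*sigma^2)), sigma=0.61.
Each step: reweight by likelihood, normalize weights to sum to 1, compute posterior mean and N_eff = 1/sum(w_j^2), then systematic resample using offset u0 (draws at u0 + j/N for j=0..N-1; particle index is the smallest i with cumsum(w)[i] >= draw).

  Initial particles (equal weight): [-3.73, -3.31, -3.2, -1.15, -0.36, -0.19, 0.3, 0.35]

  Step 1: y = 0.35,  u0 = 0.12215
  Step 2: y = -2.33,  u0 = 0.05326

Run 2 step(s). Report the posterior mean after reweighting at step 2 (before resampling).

step 1: w=[0.0000, 0.0000, 0.0000, 0.0151, 0.1573, 0.2093, 0.3086, 0.3097]  mean=0.0873  Neff=3.8469  idx=[4, 5, 5, 6, 6, 7, 7, 7]
step 2: w=[0.5401, 0.2112, 0.2112, 0.0091, 0.0091, 0.0064, 0.0064, 0.0064]  mean=-0.2625  Neff=2.6231  idx=[0, 0, 0, 0, 1, 1, 2, 2]

post_mean = -0.2625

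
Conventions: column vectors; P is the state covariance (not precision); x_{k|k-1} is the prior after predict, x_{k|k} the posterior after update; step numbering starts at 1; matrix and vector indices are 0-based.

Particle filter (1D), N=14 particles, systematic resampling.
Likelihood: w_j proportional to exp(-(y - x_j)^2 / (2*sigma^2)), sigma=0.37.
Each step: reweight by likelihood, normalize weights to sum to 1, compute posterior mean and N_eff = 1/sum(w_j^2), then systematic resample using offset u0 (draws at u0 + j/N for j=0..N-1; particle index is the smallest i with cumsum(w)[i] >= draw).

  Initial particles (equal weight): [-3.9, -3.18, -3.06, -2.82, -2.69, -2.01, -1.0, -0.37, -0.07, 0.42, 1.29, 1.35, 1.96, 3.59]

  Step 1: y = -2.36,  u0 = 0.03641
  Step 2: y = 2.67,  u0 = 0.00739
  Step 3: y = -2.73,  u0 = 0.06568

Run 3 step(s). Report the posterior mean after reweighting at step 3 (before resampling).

post_mean = -2.0100

step 1: w=[0.0001, 0.0423, 0.0824, 0.2278, 0.3314, 0.3154, 0.0006, 0.0000, 0.0000, 0.0000, 0.0000, 0.0000, 0.0000, 0.0000]  mean=-2.5555  Neff=3.7066  idx=[1, 2, 3, 3, 3, 4, 4, 4, 4, 4, 5, 5, 5, 5]
step 2: w=[0.0000, 0.0000, 0.0000, 0.0000, 0.0000, 0.0000, 0.0000, 0.0000, 0.0000, 0.0000, 0.2500, 0.2500, 0.2500, 0.2500]  mean=-2.0100  Neff=4.0000  idx=[10, 10, 10, 10, 11, 11, 11, 12, 12, 12, 12, 13, 13, 13]
step 3: w=[0.0714, 0.0714, 0.0714, 0.0714, 0.0714, 0.0714, 0.0714, 0.0714, 0.0714, 0.0714, 0.0714, 0.0714, 0.0714, 0.0714]  mean=-2.0100  Neff=14.0000  idx=[0, 1, 2, 3, 4, 5, 6, 7, 8, 9, 10, 11, 12, 13]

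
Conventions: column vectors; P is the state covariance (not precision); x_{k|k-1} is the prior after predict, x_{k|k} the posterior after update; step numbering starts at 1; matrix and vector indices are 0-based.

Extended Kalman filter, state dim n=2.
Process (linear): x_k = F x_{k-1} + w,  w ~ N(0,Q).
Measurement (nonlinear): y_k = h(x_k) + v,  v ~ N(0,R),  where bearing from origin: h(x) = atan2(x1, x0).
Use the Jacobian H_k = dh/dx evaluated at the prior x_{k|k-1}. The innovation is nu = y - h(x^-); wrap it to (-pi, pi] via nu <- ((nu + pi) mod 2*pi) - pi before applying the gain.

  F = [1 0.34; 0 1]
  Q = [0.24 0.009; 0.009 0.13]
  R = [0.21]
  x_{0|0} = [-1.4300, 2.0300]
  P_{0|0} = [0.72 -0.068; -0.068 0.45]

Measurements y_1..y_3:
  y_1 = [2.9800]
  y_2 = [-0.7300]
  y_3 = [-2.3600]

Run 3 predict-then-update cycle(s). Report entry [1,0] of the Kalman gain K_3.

K[1,0] = 0.2545

step 1: x^-=[-0.7398, 2.0300]  P^-=[0.9658 0.0940; 0.0940 0.5800]  H_jac=[-0.4349 -0.1585]  S=[0.4202]  K=[-1.0350; -0.3161]  nu=[1.0597]  x^+=[-1.8367, 1.6951]  P^+=[0.5157 -0.0434; -0.0434 0.5380]
step 2: x^-=[-1.2603, 1.6951]  P^-=[0.7883 0.1485; 0.1485 0.6680]  H_jac=[-0.3799 -0.2825]  S=[0.4090]  K=[-0.8349; -0.5994]  nu=[-2.9401]  x^+=[1.1944, 3.4573]  P^+=[0.5033 -0.0562; -0.0562 0.5211]
step 3: x^-=[2.3699, 3.4573]  P^-=[0.7653 0.1300; 0.1300 0.6511]  H_jac=[-0.1968 0.1349]  S=[0.2446]  K=[-0.5440; 0.2545]  nu=[2.9533]  x^+=[0.7632, 4.2089]  P^+=[0.6929 0.1639; 0.1639 0.6353]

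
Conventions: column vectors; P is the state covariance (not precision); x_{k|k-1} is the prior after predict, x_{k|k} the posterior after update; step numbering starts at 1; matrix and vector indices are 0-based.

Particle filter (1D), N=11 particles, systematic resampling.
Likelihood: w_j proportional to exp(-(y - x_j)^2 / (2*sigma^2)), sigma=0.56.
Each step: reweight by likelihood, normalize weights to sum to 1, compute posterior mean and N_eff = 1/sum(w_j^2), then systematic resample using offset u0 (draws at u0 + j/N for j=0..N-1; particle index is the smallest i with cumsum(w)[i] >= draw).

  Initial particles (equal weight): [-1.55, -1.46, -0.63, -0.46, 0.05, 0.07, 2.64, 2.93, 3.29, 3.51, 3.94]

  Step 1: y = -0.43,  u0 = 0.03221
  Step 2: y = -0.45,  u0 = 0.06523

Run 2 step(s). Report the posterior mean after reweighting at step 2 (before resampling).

step 1: w=[0.0374, 0.0509, 0.2592, 0.2758, 0.1913, 0.1854, 0.0000, 0.0000, 0.0000, 0.0000, 0.0000]  mean=-0.3999  Neff=4.5826  idx=[0, 2, 2, 2, 3, 3, 3, 4, 4, 5, 5]
step 2: w=[0.0168, 0.1100, 0.1100, 0.1100, 0.1158, 0.1158, 0.1158, 0.0777, 0.0777, 0.0752, 0.0752]  mean=-0.3754  Neff=9.9819  idx=[1, 2, 3, 3, 4, 5, 6, 7, 8, 9, 10]

post_mean = -0.3754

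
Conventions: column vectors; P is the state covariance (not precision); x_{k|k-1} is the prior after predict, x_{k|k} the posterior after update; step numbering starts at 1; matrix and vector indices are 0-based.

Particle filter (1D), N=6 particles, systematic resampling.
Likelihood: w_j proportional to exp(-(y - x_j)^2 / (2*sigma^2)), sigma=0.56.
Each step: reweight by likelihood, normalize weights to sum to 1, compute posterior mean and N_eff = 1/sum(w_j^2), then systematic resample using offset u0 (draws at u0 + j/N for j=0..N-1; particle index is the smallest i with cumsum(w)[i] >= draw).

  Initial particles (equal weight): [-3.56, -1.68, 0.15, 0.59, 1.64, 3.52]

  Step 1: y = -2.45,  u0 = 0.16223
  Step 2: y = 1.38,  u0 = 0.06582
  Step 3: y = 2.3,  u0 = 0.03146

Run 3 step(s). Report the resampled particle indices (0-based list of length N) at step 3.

resampled_idx = [0, 1, 2, 3, 4, 5]

step 1: w=[0.2652, 0.7348, 0.0000, 0.0000, 0.0000, 0.0000]  mean=-2.1785  Neff=1.6388  idx=[0, 1, 1, 1, 1, 1]
step 2: w=[0.0000, 0.2000, 0.2000, 0.2000, 0.2000, 0.2000]  mean=-1.6800  Neff=5.0000  idx=[1, 2, 2, 3, 4, 5]
step 3: w=[0.1667, 0.1667, 0.1667, 0.1667, 0.1667, 0.1667]  mean=-1.6800  Neff=6.0000  idx=[0, 1, 2, 3, 4, 5]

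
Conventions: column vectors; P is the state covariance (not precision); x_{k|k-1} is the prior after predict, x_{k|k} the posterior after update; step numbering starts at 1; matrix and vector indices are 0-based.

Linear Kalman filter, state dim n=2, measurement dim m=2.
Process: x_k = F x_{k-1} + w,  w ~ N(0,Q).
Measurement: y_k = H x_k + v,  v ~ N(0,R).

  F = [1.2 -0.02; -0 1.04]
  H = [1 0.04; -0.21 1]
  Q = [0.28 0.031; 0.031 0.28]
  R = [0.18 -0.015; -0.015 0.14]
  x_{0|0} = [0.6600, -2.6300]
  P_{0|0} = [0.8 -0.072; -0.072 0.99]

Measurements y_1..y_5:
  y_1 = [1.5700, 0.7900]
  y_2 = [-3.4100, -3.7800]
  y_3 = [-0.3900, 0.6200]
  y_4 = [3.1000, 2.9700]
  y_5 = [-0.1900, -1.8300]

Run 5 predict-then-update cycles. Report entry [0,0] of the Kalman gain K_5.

step 1: x^-=[0.8446, -2.7352]  P^-=[1.4359 -0.0794; -0.0794 1.3508]  S=[1.6117 -0.3413; -0.3413 1.5875]  K=[0.8781 -0.0512; 0.1746 0.8989]  nu=[0.8348, 3.7026]  x^+=[1.3880, 0.7389]  P^+=[0.1583 0.0129; 0.0129 0.1259]
step 2: x^-=[1.6508, 0.7685]  P^-=[0.5074 0.0445; 0.0445 0.4162]  S=[0.6916 -0.0608; -0.0608 0.5599]  K=[0.7335 -0.0312; 0.1537 0.7434]  nu=[-5.0916, -4.2018]  x^+=[-1.9525, -3.1378]  P^+=[0.1320 0.0123; 0.0123 0.1044]
step 3: x^-=[-2.2802, -3.2633]  P^-=[0.4695 0.0442; 0.0442 0.3929]  S=[0.6537 -0.0540; -0.0540 0.5350]  K=[0.7186 -0.0291; 0.1522 0.7324]  nu=[2.0207, 3.4044]  x^+=[-0.9271, -0.4624]  P^+=[0.1293 0.0123; 0.0123 0.1028]
step 4: x^-=[-1.1033, -0.4809]  P^-=[0.4656 0.0442; 0.0442 0.3912]  S=[0.6498 -0.0533; -0.0533 0.5332]  K=[0.7169 -0.0288; 0.1521 0.7315]  nu=[4.2225, 3.2192]  x^+=[1.8313, 2.5164]  P^+=[0.1290 0.0123; 0.0123 0.1027]
step 5: x^-=[2.1472, 2.6170]  P^-=[0.4652 0.0442; 0.0442 0.3911]  S=[0.6494 -0.0532; -0.0532 0.5330]  K=[0.7168 -0.0288; 0.1521 0.7315]  nu=[-2.4419, -3.9961]  x^+=[0.5120, -0.6775]  P^+=[0.1290 0.0123; 0.0123 0.1027]

K[0,0] = 0.7168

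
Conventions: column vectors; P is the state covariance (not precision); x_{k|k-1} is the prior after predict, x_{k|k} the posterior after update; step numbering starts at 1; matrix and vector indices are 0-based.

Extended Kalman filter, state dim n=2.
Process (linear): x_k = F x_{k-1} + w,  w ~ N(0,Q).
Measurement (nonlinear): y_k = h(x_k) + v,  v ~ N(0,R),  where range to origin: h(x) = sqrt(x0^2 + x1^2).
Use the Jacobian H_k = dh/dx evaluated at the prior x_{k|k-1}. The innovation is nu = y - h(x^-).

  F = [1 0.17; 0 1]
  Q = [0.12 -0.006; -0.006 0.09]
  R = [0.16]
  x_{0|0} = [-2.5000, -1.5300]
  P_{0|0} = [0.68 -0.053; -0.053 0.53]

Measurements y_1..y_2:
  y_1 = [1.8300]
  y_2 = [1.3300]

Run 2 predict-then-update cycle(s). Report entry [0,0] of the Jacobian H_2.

step 1: x^-=[-2.7601, -1.5300]  P^-=[0.7973 0.0311; 0.0311 0.6200]  H_jac=[-0.8746 -0.4848]  S=[0.9420]  K=[-0.7563; -0.3480]  nu=[-1.3258]  x^+=[-1.7574, -1.0687]  P^+=[0.2585 -0.2168; -0.2168 0.5059]
step 2: x^-=[-1.9391, -1.0687]  P^-=[0.3194 -0.1368; -0.1368 0.5959]  H_jac=[-0.8758 -0.4827]  S=[0.4282]  K=[-0.4992; -0.3920]  nu=[-0.8841]  x^+=[-1.4978, -0.7221]  P^+=[0.2127 -0.2206; -0.2206 0.5302]

H_jac[0,0] = -0.8758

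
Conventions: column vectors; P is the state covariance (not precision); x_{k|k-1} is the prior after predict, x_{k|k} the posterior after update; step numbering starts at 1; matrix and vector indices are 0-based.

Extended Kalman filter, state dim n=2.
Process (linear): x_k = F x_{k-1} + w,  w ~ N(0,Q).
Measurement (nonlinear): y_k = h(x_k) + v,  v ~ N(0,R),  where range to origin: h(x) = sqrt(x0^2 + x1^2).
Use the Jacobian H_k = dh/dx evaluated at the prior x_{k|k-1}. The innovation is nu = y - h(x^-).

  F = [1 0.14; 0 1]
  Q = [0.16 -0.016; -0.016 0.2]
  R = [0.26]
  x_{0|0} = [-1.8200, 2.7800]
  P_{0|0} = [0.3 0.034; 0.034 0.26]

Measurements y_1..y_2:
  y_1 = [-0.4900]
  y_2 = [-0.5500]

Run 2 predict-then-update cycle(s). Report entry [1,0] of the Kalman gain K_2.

step 1: x^-=[-1.4308, 2.7800]  P^-=[0.4746 0.0544; 0.0544 0.4600]  H_jac=[-0.4576 0.8891]  S=[0.6788]  K=[-0.2487; 0.5659]  nu=[-3.6166]  x^+=[-0.5313, 0.7334]  P^+=[0.4326 0.1499; 0.1499 0.2426]
step 2: x^-=[-0.4286, 0.7334]  P^-=[0.6394 0.1679; 0.1679 0.4426]  H_jac=[-0.5045 0.8634]  S=[0.6064]  K=[-0.2929; 0.4905]  nu=[-1.3995]  x^+=[-0.0187, 0.0470]  P^+=[0.5873 0.2550; 0.2550 0.2967]

K[1,0] = 0.4905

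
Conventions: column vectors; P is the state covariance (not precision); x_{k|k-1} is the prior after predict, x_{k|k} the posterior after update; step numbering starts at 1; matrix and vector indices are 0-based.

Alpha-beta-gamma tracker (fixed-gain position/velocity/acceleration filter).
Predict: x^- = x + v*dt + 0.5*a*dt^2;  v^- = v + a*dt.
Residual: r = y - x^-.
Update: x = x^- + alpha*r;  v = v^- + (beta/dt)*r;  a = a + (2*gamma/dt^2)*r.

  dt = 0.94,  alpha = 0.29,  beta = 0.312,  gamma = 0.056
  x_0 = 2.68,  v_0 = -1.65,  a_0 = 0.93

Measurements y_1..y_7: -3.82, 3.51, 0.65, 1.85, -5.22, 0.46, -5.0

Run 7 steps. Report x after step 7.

x_post = -0.5720

step 1: x_pred=1.5399  r=-5.3599  x^+=-0.0145  v^+=-2.5548  a^+=0.2506
step 2: x_pred=-2.3053  r=5.8153  x^+=-0.6189  v^+=-0.3891  a^+=0.9877
step 3: x_pred=-0.5482  r=1.1982  x^+=-0.2007  v^+=0.9371  a^+=1.1396
step 4: x_pred=1.1836  r=0.6664  x^+=1.3769  v^+=2.2295  a^+=1.2241
step 5: x_pred=4.0134  r=-9.2334  x^+=1.3357  v^+=0.3154  a^+=0.0537
step 6: x_pred=1.6559  r=-1.1959  x^+=1.3091  v^+=-0.0311  a^+=-0.0979
step 7: x_pred=1.2367  r=-6.2367  x^+=-0.5720  v^+=-2.1931  a^+=-0.8884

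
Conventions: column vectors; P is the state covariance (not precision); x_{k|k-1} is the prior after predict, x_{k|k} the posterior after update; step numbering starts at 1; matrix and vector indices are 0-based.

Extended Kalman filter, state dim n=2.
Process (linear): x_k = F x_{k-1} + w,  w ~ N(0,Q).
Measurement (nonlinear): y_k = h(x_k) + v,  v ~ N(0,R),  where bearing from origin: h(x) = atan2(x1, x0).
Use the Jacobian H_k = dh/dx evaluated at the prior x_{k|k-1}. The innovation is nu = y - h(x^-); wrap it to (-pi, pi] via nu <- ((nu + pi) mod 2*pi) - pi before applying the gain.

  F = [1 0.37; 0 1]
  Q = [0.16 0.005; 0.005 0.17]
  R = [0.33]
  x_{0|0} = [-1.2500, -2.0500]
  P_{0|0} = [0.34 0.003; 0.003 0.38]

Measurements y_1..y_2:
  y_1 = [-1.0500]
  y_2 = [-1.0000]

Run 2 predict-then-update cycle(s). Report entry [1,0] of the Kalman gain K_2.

step 1: x^-=[-2.0085, -2.0500]  P^-=[0.5542 0.1486; 0.1486 0.5500]  H_jac=[0.2489 -0.2439]  S=[0.3790]  K=[0.2684; -0.2563]  nu=[1.2960]  x^+=[-1.6607, -2.3821]  P^+=[0.5269 0.1747; 0.1747 0.5251]
step 2: x^-=[-2.5421, -2.3821]  P^-=[0.8881 0.3740; 0.3740 0.6951]  H_jac=[0.1963 -0.2095]  S=[0.3640]  K=[0.2637; -0.1984]  nu=[1.3887]  x^+=[-2.1759, -2.6576]  P^+=[0.8628 0.3930; 0.3930 0.6808]

K[1,0] = -0.1984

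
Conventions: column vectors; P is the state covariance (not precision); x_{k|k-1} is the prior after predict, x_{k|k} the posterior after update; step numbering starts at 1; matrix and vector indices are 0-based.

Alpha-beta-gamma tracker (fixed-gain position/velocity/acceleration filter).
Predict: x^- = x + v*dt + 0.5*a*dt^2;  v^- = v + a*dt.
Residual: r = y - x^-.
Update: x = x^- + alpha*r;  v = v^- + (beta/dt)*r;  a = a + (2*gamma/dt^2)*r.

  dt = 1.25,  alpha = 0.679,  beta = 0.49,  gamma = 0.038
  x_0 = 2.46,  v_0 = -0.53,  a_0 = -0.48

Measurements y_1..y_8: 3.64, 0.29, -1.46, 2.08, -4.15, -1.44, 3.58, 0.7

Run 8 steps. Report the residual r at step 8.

step 1: x_pred=1.4225  r=2.2175  x^+=2.9282  v^+=-0.2607  a^+=-0.3721
step 2: x_pred=2.3115  r=-2.0215  x^+=0.9389  v^+=-1.5184  a^+=-0.4705
step 3: x_pred=-1.3266  r=-0.1334  x^+=-1.4172  v^+=-2.1587  a^+=-0.4770
step 4: x_pred=-4.4882  r=6.5682  x^+=-0.0284  v^+=-0.1802  a^+=-0.1575
step 5: x_pred=-0.3767  r=-3.7733  x^+=-2.9388  v^+=-1.8562  a^+=-0.3410
step 6: x_pred=-5.5254  r=4.0854  x^+=-2.7514  v^+=-0.6810  a^+=-0.1423
step 7: x_pred=-3.7138  r=7.2938  x^+=1.2387  v^+=2.0003  a^+=0.2125
step 8: x_pred=3.9051  r=-3.2051  x^+=1.7288  v^+=1.0095  a^+=0.0566

resid = -3.2051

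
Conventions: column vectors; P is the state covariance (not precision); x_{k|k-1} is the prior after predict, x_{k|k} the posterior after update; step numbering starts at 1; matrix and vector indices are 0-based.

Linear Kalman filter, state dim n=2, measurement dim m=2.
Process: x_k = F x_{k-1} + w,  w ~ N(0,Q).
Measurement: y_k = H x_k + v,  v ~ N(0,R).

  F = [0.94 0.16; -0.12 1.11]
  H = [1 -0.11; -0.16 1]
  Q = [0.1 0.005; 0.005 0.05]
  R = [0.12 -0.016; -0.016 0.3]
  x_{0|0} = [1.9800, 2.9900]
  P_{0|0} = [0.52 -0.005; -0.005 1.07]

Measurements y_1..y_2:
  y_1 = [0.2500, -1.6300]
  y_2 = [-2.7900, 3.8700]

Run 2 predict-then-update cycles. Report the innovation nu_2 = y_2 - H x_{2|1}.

step 1: x^-=[2.3396, 3.0813]  P^-=[0.5854 0.1313; 0.1313 1.3772]  S=[0.6931 -0.1276; -0.1276 1.6502]  K=[0.8398 0.0877; 0.1238 0.8314]  nu=[-1.7507, -4.3370]  x^+=[0.4890, -0.7413]  P^+=[0.1026 0.0293; 0.0293 0.2521]
step 2: x^-=[0.3410, -0.8816]  P^-=[0.2059 0.0682; 0.0682 0.3543]  S=[0.3152 -0.0185; -0.0185 0.6378]  K=[0.6338 0.0737; 0.1246 0.5421]  nu=[-3.2280, 4.8061]  x^+=[-1.3508, 1.3216]  P^+=[0.0776 0.0244; 0.0244 0.1645]

innov = [-3.2280, 4.8061]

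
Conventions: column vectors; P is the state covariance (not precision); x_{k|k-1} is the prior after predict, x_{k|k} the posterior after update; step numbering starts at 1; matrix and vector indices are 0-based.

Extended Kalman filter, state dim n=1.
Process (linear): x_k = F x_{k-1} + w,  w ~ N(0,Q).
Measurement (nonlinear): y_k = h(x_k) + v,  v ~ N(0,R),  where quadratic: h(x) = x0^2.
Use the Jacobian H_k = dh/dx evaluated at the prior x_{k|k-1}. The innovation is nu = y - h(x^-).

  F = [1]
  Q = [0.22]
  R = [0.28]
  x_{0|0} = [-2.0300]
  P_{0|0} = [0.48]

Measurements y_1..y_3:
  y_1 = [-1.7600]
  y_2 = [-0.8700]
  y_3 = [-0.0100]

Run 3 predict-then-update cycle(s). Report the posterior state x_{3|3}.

x_post = [-0.0448]

step 1: x^-=[-2.0300]  P^-=[0.7000]  H_jac=[-4.0600]  S=[11.8185]  K=[-0.2405]  nu=[-5.8809]  x^+=[-0.6158]  P^+=[0.0166]
step 2: x^-=[-0.6158]  P^-=[0.2366]  H_jac=[-1.2316]  S=[0.6389]  K=[-0.4561]  nu=[-1.2492]  x^+=[-0.0461]  P^+=[0.1037]
step 3: x^-=[-0.0461]  P^-=[0.3237]  H_jac=[-0.0921]  S=[0.2827]  K=[-0.1055]  nu=[-0.0121]  x^+=[-0.0448]  P^+=[0.3205]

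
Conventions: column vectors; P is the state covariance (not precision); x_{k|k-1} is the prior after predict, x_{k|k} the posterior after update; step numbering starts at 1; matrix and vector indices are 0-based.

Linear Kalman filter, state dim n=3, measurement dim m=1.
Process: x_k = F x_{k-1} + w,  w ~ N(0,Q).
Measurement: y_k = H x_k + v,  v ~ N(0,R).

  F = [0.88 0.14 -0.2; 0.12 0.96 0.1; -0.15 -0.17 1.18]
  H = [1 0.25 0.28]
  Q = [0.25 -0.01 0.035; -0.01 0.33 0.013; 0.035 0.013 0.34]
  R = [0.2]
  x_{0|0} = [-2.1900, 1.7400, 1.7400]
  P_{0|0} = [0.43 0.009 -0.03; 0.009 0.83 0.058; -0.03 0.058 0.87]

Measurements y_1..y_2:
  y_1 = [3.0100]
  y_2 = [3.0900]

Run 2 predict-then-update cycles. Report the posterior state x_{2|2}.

step 1: x^-=[-2.0316, 1.5816, 2.0859]  P^-=[0.6436 0.1251 -0.2689; 0.1251 1.1223 0.0319; -0.2689 0.0319 1.5729]  S=[0.9535]  K=[0.6288; 0.4348; 0.1883]  nu=[4.0621]  x^+=[0.5228, 3.3479, 2.8507]  P^+=[0.2666 -0.1356 -0.3817; -0.1356 0.9420 -0.0461; -0.3817 -0.0461 1.5391]
step 2: x^-=[0.3586, 3.5617, 2.7162]  P^-=[0.6400 -0.0191 -0.7797; -0.0191 1.1681 -0.0415; -0.7797 -0.0415 2.6630]  S=[0.6698]  K=[0.6224; 0.3902; -0.0664]  nu=[1.0804]  x^+=[1.0311, 3.9833, 2.6445]  P^+=[0.3805 -0.1818 -0.7521; -0.1818 1.0662 -0.0241; -0.7521 -0.0241 2.6600]

x_post = [1.0311, 3.9833, 2.6445]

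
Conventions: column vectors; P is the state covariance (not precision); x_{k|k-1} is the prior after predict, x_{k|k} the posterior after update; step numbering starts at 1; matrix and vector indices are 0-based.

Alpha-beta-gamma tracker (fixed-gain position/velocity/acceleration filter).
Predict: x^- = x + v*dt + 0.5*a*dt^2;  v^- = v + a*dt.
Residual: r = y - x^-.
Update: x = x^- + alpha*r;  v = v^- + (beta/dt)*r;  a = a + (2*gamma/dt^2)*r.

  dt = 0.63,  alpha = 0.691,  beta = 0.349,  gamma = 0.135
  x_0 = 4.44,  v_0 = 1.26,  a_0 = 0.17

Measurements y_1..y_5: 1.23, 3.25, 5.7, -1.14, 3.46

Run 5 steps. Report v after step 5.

v_post = -1.1978

step 1: x_pred=5.2675  r=-4.0375  x^+=2.4776  v^+=-0.8696  a^+=-2.5766
step 2: x_pred=1.4184  r=1.8316  x^+=2.6840  v^+=-1.4782  a^+=-1.3307
step 3: x_pred=1.4887  r=4.2113  x^+=4.3987  v^+=0.0164  a^+=1.5342
step 4: x_pred=4.7135  r=-5.8535  x^+=0.6687  v^+=-2.2597  a^+=-2.4478
step 5: x_pred=-1.2407  r=4.7007  x^+=2.0075  v^+=-1.1978  a^+=0.7499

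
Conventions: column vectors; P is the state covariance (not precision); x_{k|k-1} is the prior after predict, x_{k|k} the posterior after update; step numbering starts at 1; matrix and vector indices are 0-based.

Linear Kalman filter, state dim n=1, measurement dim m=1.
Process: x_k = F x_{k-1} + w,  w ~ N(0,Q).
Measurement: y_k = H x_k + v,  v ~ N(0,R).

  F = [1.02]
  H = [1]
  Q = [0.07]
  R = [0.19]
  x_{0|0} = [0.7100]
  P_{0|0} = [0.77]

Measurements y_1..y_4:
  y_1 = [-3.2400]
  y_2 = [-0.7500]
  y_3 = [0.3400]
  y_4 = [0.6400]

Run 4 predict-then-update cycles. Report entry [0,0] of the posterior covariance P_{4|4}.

step 1: x^-=[0.7242]  P^-=[0.8711]  S=[1.0611]  K=[0.8209]  nu=[-3.9642]  x^+=[-2.5302]  P^+=[0.1560]
step 2: x^-=[-2.5808]  P^-=[0.2323]  S=[0.4223]  K=[0.5501]  nu=[1.8308]  x^+=[-1.5737]  P^+=[0.1045]
step 3: x^-=[-1.6052]  P^-=[0.1787]  S=[0.3687]  K=[0.4847]  nu=[1.9452]  x^+=[-0.6623]  P^+=[0.0921]
step 4: x^-=[-0.6756]  P^-=[0.1658]  S=[0.3558]  K=[0.4660]  nu=[1.3156]  x^+=[-0.0625]  P^+=[0.0885]

P_post[0,0] = 0.0885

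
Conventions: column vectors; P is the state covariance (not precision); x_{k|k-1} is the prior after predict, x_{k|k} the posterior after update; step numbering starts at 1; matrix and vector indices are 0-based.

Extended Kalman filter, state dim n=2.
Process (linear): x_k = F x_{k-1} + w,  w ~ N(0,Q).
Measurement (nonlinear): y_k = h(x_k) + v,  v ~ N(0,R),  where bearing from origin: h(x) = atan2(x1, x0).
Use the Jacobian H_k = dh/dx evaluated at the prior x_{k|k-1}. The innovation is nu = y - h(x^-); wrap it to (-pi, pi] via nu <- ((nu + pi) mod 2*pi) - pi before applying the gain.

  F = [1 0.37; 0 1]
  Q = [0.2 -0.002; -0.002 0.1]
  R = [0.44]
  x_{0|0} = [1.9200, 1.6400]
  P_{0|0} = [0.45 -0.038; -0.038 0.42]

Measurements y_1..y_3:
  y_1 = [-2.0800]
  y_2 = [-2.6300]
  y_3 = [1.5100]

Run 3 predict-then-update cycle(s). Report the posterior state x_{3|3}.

x_post = [3.7908, 0.6900]

step 1: x^-=[2.5268, 1.6400]  P^-=[0.6794 0.1154; 0.1154 0.5200]  H_jac=[-0.1807 0.2785]  S=[0.4909]  K=[-0.1847; 0.2525]  nu=[-2.6557]  x^+=[3.0172, 0.9695]  P^+=[0.6626 0.1383; 0.1383 0.4887]
step 2: x^-=[3.3759, 0.9695]  P^-=[1.0319 0.3171; 0.3171 0.5887]  H_jac=[-0.0786 0.2736]  S=[0.4768]  K=[0.0119; 0.2856]  nu=[-2.9097]  x^+=[3.3412, 0.1385]  P^+=[1.0318 0.3155; 0.3155 0.5498]
step 3: x^-=[3.3925, 0.1385]  P^-=[1.5405 0.5169; 0.5169 0.6498]  H_jac=[-0.0120 0.2943]  S=[0.4928]  K=[0.2711; 0.3754]  nu=[1.4692]  x^+=[3.7908, 0.6900]  P^+=[1.5043 0.4668; 0.4668 0.5804]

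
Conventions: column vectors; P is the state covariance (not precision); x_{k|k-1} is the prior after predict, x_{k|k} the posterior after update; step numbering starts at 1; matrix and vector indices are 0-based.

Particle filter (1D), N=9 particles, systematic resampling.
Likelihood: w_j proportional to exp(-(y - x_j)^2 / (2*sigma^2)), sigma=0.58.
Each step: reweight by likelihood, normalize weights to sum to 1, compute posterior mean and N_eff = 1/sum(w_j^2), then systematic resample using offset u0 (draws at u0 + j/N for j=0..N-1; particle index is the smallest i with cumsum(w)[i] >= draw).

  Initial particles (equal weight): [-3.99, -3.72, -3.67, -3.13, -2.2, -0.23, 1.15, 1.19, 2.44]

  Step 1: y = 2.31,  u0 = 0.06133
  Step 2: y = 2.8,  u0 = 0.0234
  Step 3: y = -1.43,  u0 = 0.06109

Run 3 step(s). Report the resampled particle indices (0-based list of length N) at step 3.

step 1: w=[0.0000, 0.0000, 0.0000, 0.0000, 0.0000, 0.0001, 0.1069, 0.1225, 0.7706]  mean=2.1488  Neff=1.6124  idx=[6, 7, 8, 8, 8, 8, 8, 8, 8]
step 2: w=[0.0030, 0.0037, 0.1419, 0.1419, 0.1419, 0.1419, 0.1419, 0.1419, 0.1419]  mean=2.4316  Neff=7.0930  idx=[2, 2, 3, 4, 5, 6, 6, 7, 8]
step 3: w=[0.1111, 0.1111, 0.1111, 0.1111, 0.1111, 0.1111, 0.1111, 0.1111, 0.1111]  mean=2.4400  Neff=9.0000  idx=[0, 1, 2, 3, 4, 5, 6, 7, 8]

resampled_idx = [0, 1, 2, 3, 4, 5, 6, 7, 8]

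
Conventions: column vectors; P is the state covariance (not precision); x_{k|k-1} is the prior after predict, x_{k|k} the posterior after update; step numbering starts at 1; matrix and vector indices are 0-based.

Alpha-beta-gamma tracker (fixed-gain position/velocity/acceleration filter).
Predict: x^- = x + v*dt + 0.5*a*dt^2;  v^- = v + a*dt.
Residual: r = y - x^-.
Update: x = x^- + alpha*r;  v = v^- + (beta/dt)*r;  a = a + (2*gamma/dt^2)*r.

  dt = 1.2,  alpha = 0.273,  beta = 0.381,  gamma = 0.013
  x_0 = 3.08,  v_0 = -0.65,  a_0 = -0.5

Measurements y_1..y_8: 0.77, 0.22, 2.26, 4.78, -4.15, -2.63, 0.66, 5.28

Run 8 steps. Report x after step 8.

x_post = -0.8321

step 1: x_pred=1.9400  r=-1.1700  x^+=1.6206  v^+=-1.6215  a^+=-0.5211
step 2: x_pred=-0.7004  r=0.9204  x^+=-0.4491  v^+=-1.9546  a^+=-0.5045
step 3: x_pred=-3.1579  r=5.4179  x^+=-1.6788  v^+=-0.8398  a^+=-0.4067
step 4: x_pred=-2.9794  r=7.7594  x^+=-0.8611  v^+=1.1358  a^+=-0.2666
step 5: x_pred=0.3099  r=-4.4599  x^+=-0.9077  v^+=-0.6001  a^+=-0.3471
step 6: x_pred=-1.8778  r=-0.7522  x^+=-2.0831  v^+=-1.2555  a^+=-0.3607
step 7: x_pred=-3.8494  r=4.5094  x^+=-2.6184  v^+=-0.2566  a^+=-0.2793
step 8: x_pred=-3.1274  r=8.4074  x^+=-0.8321  v^+=2.0776  a^+=-0.1275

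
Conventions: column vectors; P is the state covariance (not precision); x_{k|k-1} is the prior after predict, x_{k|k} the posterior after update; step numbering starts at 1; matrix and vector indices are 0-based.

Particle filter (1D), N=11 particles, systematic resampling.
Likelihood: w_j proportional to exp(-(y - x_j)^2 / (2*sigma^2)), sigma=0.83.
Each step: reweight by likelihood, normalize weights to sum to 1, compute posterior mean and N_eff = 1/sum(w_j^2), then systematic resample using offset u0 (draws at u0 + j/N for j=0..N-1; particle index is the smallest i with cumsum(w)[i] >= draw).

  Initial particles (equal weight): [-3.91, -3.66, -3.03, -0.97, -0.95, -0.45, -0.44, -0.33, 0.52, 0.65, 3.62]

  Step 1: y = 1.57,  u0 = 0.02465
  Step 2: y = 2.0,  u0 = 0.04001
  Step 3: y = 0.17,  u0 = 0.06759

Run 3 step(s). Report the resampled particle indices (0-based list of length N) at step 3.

step 1: w=[0.0000, 0.0000, 0.0000, 0.0075, 0.0081, 0.0419, 0.0432, 0.0590, 0.3639, 0.4382, 0.0384]  mean=0.5406  Neff=3.0021  idx=[5, 7, 8, 8, 8, 8, 9, 9, 9, 9, 9]
step 2: w=[0.0059, 0.0089, 0.0936, 0.0936, 0.0936, 0.0936, 0.1222, 0.1222, 0.1222, 0.1222, 0.1222]  mean=0.5861  Neff=9.1089  idx=[2, 3, 4, 5, 6, 6, 7, 8, 9, 9, 10]
step 3: w=[0.0955, 0.0955, 0.0955, 0.0955, 0.0883, 0.0883, 0.0883, 0.0883, 0.0883, 0.0883, 0.0883]  mean=0.6003  Neff=10.9841  idx=[0, 1, 2, 3, 4, 5, 6, 7, 8, 9, 10]

resampled_idx = [0, 1, 2, 3, 4, 5, 6, 7, 8, 9, 10]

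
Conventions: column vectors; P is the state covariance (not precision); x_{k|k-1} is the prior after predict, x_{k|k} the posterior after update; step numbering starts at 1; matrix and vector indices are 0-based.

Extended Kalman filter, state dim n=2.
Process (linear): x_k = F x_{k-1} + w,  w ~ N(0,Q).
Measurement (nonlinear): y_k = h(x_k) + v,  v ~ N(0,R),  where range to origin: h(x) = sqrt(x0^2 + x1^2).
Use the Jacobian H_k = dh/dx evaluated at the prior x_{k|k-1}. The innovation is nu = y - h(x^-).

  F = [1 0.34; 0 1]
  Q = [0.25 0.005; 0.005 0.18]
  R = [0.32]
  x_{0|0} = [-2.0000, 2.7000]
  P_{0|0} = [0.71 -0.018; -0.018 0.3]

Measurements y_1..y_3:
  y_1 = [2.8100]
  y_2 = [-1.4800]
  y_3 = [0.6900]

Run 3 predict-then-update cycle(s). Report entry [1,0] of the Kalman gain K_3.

step 1: x^-=[-1.0820, 2.7000]  P^-=[0.9824 0.0890; 0.0890 0.4800]  H_jac=[-0.3720 0.9282]  S=[0.8081]  K=[-0.3500; 0.5104]  nu=[-0.0987]  x^+=[-1.0474, 2.6496]  P^+=[0.8834 0.2334; 0.2334 0.2695]
step 2: x^-=[-0.1466, 2.6496]  P^-=[1.3233 0.3300; 0.3300 0.4495]  H_jac=[-0.0552 0.9985]  S=[0.7357]  K=[0.3485; 0.5852]  nu=[-4.1337]  x^+=[-1.5871, 0.2305]  P^+=[1.2339 0.1799; 0.1799 0.1975]
step 3: x^-=[-1.5087, 0.2305]  P^-=[1.6291 0.2521; 0.2521 0.3775]  H_jac=[-0.9885 0.1511]  S=[1.8453]  K=[-0.8521; -0.1041]  nu=[-0.8362]  x^+=[-0.7962, 0.3176]  P^+=[0.2893 0.0883; 0.0883 0.3575]

K[1,0] = -0.1041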